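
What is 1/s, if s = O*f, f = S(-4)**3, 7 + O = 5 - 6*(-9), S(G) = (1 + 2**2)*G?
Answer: -1/416000 ≈ -2.4038e-6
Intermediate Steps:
S(G) = 5*G (S(G) = (1 + 4)*G = 5*G)
O = 52 (O = -7 + (5 - 6*(-9)) = -7 + (5 + 54) = -7 + 59 = 52)
f = -8000 (f = (5*(-4))**3 = (-20)**3 = -8000)
s = -416000 (s = 52*(-8000) = -416000)
1/s = 1/(-416000) = -1/416000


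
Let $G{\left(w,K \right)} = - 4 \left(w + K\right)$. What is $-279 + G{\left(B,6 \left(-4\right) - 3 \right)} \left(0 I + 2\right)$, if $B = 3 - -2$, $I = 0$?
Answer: $-103$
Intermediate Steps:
$B = 5$ ($B = 3 + 2 = 5$)
$G{\left(w,K \right)} = - 4 K - 4 w$ ($G{\left(w,K \right)} = - 4 \left(K + w\right) = - 4 K - 4 w$)
$-279 + G{\left(B,6 \left(-4\right) - 3 \right)} \left(0 I + 2\right) = -279 + \left(- 4 \left(6 \left(-4\right) - 3\right) - 20\right) \left(0 \cdot 0 + 2\right) = -279 + \left(- 4 \left(-24 - 3\right) - 20\right) \left(0 + 2\right) = -279 + \left(\left(-4\right) \left(-27\right) - 20\right) 2 = -279 + \left(108 - 20\right) 2 = -279 + 88 \cdot 2 = -279 + 176 = -103$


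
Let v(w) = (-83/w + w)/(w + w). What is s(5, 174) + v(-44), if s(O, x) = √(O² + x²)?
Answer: 1853/3872 + √30301 ≈ 174.55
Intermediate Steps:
v(w) = (w - 83/w)/(2*w) (v(w) = (w - 83/w)/((2*w)) = (w - 83/w)*(1/(2*w)) = (w - 83/w)/(2*w))
s(5, 174) + v(-44) = √(5² + 174²) + (½)*(-83 + (-44)²)/(-44)² = √(25 + 30276) + (½)*(1/1936)*(-83 + 1936) = √30301 + (½)*(1/1936)*1853 = √30301 + 1853/3872 = 1853/3872 + √30301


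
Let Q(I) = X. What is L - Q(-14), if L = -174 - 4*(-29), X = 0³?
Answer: -58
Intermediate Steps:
X = 0
Q(I) = 0
L = -58 (L = -174 - 1*(-116) = -174 + 116 = -58)
L - Q(-14) = -58 - 1*0 = -58 + 0 = -58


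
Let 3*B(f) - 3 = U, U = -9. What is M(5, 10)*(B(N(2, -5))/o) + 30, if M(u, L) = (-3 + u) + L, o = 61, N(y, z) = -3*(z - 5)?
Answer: 1806/61 ≈ 29.607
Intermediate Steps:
N(y, z) = 15 - 3*z (N(y, z) = -3*(-5 + z) = 15 - 3*z)
B(f) = -2 (B(f) = 1 + (1/3)*(-9) = 1 - 3 = -2)
M(u, L) = -3 + L + u
M(5, 10)*(B(N(2, -5))/o) + 30 = (-3 + 10 + 5)*(-2/61) + 30 = 12*(-2*1/61) + 30 = 12*(-2/61) + 30 = -24/61 + 30 = 1806/61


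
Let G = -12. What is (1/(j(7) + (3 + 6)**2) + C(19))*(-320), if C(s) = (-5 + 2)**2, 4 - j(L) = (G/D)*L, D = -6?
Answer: -204800/71 ≈ -2884.5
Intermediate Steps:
j(L) = 4 - 2*L (j(L) = 4 - (-12/(-6))*L = 4 - (-12*(-1/6))*L = 4 - 2*L)
C(s) = 9 (C(s) = (-3)**2 = 9)
(1/(j(7) + (3 + 6)**2) + C(19))*(-320) = (1/((4 - 2*7) + (3 + 6)**2) + 9)*(-320) = (1/((4 - 14) + 9**2) + 9)*(-320) = (1/(-10 + 81) + 9)*(-320) = (1/71 + 9)*(-320) = (640/71)*(-320) = -204800/71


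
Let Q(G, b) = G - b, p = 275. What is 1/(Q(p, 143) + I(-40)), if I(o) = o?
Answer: 1/92 ≈ 0.010870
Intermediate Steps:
1/(Q(p, 143) + I(-40)) = 1/((275 - 1*143) - 40) = 1/((275 - 143) - 40) = 1/(132 - 40) = 1/92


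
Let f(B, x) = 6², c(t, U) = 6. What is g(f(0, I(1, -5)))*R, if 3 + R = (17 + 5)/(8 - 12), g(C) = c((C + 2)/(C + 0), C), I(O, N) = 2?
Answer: -51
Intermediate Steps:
f(B, x) = 36
g(C) = 6
R = -17/2 (R = -3 + (17 + 5)/(8 - 12) = -3 + 22/(-4) = -3 + 22*(-¼) = -3 - 11/2 = -17/2 ≈ -8.5000)
g(f(0, I(1, -5)))*R = 6*(-17/2) = -51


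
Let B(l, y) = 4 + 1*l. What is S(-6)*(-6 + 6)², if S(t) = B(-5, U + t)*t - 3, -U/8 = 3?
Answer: 0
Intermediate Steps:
U = -24 (U = -8*3 = -24)
B(l, y) = 4 + l
S(t) = -3 - t (S(t) = (4 - 5)*t - 3 = -t - 3 = -3 - t)
S(-6)*(-6 + 6)² = (-3 - 1*(-6))*(-6 + 6)² = (-3 + 6)*0² = 3*0 = 0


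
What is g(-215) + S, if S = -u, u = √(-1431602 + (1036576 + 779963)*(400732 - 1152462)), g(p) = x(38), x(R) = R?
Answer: 38 - 2*I*√341387073518 ≈ 38.0 - 1.1686e+6*I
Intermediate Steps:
g(p) = 38
u = 2*I*√341387073518 (u = √(-1431602 + 1816539*(-751730)) = √(-1431602 - 1365546862470) = √(-1365548294072) = 2*I*√341387073518 ≈ 1.1686e+6*I)
S = -2*I*√341387073518 ≈ -1.1686e+6*I
g(-215) + S = 38 - 2*I*√341387073518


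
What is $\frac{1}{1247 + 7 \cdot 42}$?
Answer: $\frac{1}{1541} \approx 0.00064893$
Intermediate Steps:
$\frac{1}{1247 + 7 \cdot 42} = \frac{1}{1247 + 294} = \frac{1}{1541}$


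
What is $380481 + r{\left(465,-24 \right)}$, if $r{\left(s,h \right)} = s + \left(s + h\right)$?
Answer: $381387$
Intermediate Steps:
$r{\left(s,h \right)} = h + 2 s$ ($r{\left(s,h \right)} = s + \left(h + s\right) = h + 2 s$)
$380481 + r{\left(465,-24 \right)} = 380481 + \left(-24 + 2 \cdot 465\right) = 380481 + \left(-24 + 930\right) = 380481 + 906 = 381387$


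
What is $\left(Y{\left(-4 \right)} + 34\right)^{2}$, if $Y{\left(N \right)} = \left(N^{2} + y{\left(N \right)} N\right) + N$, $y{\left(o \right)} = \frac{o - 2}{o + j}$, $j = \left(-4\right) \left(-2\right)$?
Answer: $2704$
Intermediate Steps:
$j = 8$
$y{\left(o \right)} = \frac{-2 + o}{8 + o}$ ($y{\left(o \right)} = \frac{o - 2}{o + 8} = \frac{-2 + o}{8 + o}$)
$Y{\left(N \right)} = N + N^{2} + \frac{N \left(-2 + N\right)}{8 + N}$ ($Y{\left(N \right)} = \left(N^{2} + \frac{-2 + N}{8 + N} N\right) + N = \left(N^{2} + \frac{N \left(-2 + N\right)}{8 + N}\right) + N = N + N^{2} + \frac{N \left(-2 + N\right)}{8 + N}$)
$\left(Y{\left(-4 \right)} + 34\right)^{2} = \left(- \frac{4 \left(6 + \left(-4\right)^{2} + 10 \left(-4\right)\right)}{8 - 4} + 34\right)^{2} = \left(- \frac{4 \left(6 + 16 - 40\right)}{4} + 34\right)^{2} = \left(\left(-4\right) \frac{1}{4} \left(-18\right) + 34\right)^{2} = \left(18 + 34\right)^{2} = 52^{2} = 2704$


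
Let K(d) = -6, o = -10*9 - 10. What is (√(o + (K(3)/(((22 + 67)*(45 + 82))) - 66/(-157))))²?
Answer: -176712044/1774571 ≈ -99.580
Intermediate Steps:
o = -100 (o = -90 - 10 = -100)
(√(o + (K(3)/(((22 + 67)*(45 + 82))) - 66/(-157))))² = (√(-100 + (-6*1/((22 + 67)*(45 + 82)) - 66/(-157))))² = (√(-100 + (-6/(89*127) - 66*(-1/157))))² = (√(-100 + (-6/11303 + 66/157)))² = (√(-100 + 745056/1774571))² = (√(-176712044/1774571))² = (2*I*√78397017158281/1774571)² = -176712044/1774571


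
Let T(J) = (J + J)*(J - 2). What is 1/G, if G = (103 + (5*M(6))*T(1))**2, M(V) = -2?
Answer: 1/15129 ≈ 6.6098e-5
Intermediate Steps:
T(J) = 2*J*(-2 + J) (T(J) = (2*J)*(-2 + J) = 2*J*(-2 + J))
G = 15129 (G = (103 + (5*(-2))*(2*1*(-2 + 1)))**2 = (103 - 20*(-1))**2 = (103 - 10*(-2))**2 = (103 + 20)**2 = 123**2 = 15129)
1/G = 1/15129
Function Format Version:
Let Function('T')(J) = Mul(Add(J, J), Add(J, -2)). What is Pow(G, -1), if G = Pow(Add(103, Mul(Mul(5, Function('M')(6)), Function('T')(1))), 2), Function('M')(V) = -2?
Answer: Rational(1, 15129) ≈ 6.6098e-5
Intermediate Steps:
Function('T')(J) = Mul(2, J, Add(-2, J)) (Function('T')(J) = Mul(Mul(2, J), Add(-2, J)) = Mul(2, J, Add(-2, J)))
G = 15129 (G = Pow(Add(103, Mul(Mul(5, -2), Mul(2, 1, Add(-2, 1)))), 2) = Pow(Add(103, Mul(-10, Mul(2, 1, -1))), 2) = Pow(Add(103, Mul(-10, -2)), 2) = Pow(Add(103, 20), 2) = Pow(123, 2) = 15129)
Pow(G, -1) = Pow(15129, -1) = Rational(1, 15129)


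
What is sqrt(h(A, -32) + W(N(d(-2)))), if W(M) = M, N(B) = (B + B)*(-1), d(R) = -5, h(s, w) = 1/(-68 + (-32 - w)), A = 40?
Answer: sqrt(11543)/34 ≈ 3.1600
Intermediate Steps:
h(s, w) = 1/(-100 - w)
N(B) = -2*B (N(B) = (2*B)*(-1) = -2*B)
sqrt(h(A, -32) + W(N(d(-2)))) = sqrt(-1/(100 - 32) - 2*(-5)) = sqrt(-1/68 + 10) = sqrt(679/68) = sqrt(11543)/34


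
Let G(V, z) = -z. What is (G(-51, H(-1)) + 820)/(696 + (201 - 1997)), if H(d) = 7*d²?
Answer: -813/1100 ≈ -0.73909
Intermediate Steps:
(G(-51, H(-1)) + 820)/(696 + (201 - 1997)) = (-7*(-1)² + 820)/(696 + (201 - 1997)) = (-7 + 820)/(696 - 1796) = (-1*7 + 820)/(-1100) = (-7 + 820)*(-1/1100) = 813*(-1/1100) = -813/1100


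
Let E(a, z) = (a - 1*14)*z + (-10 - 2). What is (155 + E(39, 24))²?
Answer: 552049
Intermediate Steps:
E(a, z) = -12 + z*(-14 + a) (E(a, z) = (a - 14)*z - 12 = (-14 + a)*z - 12 = z*(-14 + a) - 12 = -12 + z*(-14 + a))
(155 + E(39, 24))² = (155 + (-12 - 14*24 + 39*24))² = (155 + (-12 - 336 + 936))² = (155 + 588)² = 743² = 552049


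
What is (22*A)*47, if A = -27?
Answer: -27918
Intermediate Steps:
(22*A)*47 = (22*(-27))*47 = -594*47 = -27918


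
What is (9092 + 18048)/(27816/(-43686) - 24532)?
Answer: -49401585/44655532 ≈ -1.1063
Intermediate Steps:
(9092 + 18048)/(27816/(-43686) - 24532) = 27140/(27816*(-1/43686) - 24532) = 27140/(-4636/7281 - 24532) = 27140/(-178622128/7281) = 27140*(-7281/178622128) = -49401585/44655532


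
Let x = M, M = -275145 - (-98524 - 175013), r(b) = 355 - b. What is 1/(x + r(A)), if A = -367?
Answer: -1/886 ≈ -0.0011287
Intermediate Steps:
M = -1608 (M = -275145 - 1*(-273537) = -275145 + 273537 = -1608)
x = -1608
1/(x + r(A)) = 1/(-1608 + (355 - 1*(-367))) = 1/(-1608 + (355 + 367)) = 1/(-1608 + 722) = 1/(-886) = -1/886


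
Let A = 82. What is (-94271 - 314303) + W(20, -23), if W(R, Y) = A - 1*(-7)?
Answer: -408485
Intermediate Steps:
W(R, Y) = 89 (W(R, Y) = 82 - 1*(-7) = 82 + 7 = 89)
(-94271 - 314303) + W(20, -23) = (-94271 - 314303) + 89 = -408574 + 89 = -408485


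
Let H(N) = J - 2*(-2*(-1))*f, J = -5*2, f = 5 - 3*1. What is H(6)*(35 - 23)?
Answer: -216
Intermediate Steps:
f = 2 (f = 5 - 3 = 2)
J = -10
H(N) = -18 (H(N) = -10 - 2*(-2*(-1))*2 = -10 - 4*2 = -10 - 2*4 = -10 - 8 = -18)
H(6)*(35 - 23) = -18*(35 - 23) = -18*12 = -216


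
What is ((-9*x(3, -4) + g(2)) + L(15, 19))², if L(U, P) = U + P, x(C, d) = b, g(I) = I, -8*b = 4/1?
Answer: 6561/4 ≈ 1640.3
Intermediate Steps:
b = -½ (b = -1/(2*1) = -1/2 = -⅛*4 = -½ ≈ -0.50000)
x(C, d) = -½
L(U, P) = P + U
((-9*x(3, -4) + g(2)) + L(15, 19))² = ((-9*(-½) + 2) + (19 + 15))² = ((9/2 + 2) + 34)² = (13/2 + 34)² = (81/2)² = 6561/4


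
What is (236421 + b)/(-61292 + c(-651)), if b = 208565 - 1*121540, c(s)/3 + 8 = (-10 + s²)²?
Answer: 323446/538796373727 ≈ 6.0031e-7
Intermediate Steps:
c(s) = -24 + 3*(-10 + s²)²
b = 87025 (b = 208565 - 121540 = 87025)
(236421 + b)/(-61292 + c(-651)) = (236421 + 87025)/(-61292 + (-24 + 3*(-10 + (-651)²)²)) = 323446/(-61292 + (-24 + 3*(-10 + 423801)²)) = 323446/(-61292 + (-24 + 3*423791²)) = 323446/(-61292 + (-24 + 3*179598811681)) = 323446/(-61292 + (-24 + 538796435043)) = 323446/(-61292 + 538796435019) = 323446/538796373727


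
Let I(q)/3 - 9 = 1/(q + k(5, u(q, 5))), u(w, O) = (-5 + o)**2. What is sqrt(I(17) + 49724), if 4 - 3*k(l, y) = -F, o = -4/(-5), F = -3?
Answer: sqrt(33631793)/26 ≈ 223.05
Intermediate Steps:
o = 4/5 (o = -4*(-1/5) = 4/5 ≈ 0.80000)
u(w, O) = 441/25 (u(w, O) = (-5 + 4/5)**2 = (-21/5)**2 = 441/25)
k(l, y) = 1/3 (k(l, y) = 4/3 - (-1)*(-3)/3 = 4/3 - 1/3*3 = 4/3 - 1 = 1/3)
I(q) = 27 + 3/(1/3 + q) (I(q) = 27 + 3/(q + 1/3) = 27 + 3/(1/3 + q))
sqrt(I(17) + 49724) = sqrt(9*(4 + 9*17)/(1 + 3*17) + 49724) = sqrt(9*(4 + 153)/(1 + 51) + 49724) = sqrt(9*157/52 + 49724) = sqrt(9*(1/52)*157 + 49724) = sqrt(1413/52 + 49724) = sqrt(2587061/52) = sqrt(33631793)/26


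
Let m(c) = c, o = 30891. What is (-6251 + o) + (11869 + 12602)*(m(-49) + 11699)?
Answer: 285111790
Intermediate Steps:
(-6251 + o) + (11869 + 12602)*(m(-49) + 11699) = (-6251 + 30891) + (11869 + 12602)*(-49 + 11699) = 24640 + 24471*11650 = 24640 + 285087150 = 285111790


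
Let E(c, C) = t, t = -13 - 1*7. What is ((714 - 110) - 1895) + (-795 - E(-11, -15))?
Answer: -2066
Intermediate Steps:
t = -20 (t = -13 - 7 = -20)
E(c, C) = -20
((714 - 110) - 1895) + (-795 - E(-11, -15)) = ((714 - 110) - 1895) + (-795 - 1*(-20)) = (604 - 1895) + (-795 + 20) = -1291 - 775 = -2066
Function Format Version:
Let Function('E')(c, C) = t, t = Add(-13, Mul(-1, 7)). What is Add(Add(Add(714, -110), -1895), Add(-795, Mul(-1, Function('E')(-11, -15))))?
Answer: -2066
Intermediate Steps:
t = -20 (t = Add(-13, -7) = -20)
Function('E')(c, C) = -20
Add(Add(Add(714, -110), -1895), Add(-795, Mul(-1, Function('E')(-11, -15)))) = Add(Add(Add(714, -110), -1895), Add(-795, Mul(-1, -20))) = Add(Add(604, -1895), Add(-795, 20)) = Add(-1291, -775) = -2066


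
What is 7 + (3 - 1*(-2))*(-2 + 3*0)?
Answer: -3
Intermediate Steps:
7 + (3 - 1*(-2))*(-2 + 3*0) = 7 + (3 + 2)*(-2 + 0) = 7 + 5*(-2) = 7 - 10 = -3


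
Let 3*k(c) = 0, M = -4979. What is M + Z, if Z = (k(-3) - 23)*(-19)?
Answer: -4542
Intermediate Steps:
k(c) = 0 (k(c) = (1/3)*0 = 0)
Z = 437 (Z = (0 - 23)*(-19) = -23*(-19) = 437)
M + Z = -4979 + 437 = -4542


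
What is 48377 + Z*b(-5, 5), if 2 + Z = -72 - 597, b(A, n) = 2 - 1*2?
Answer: 48377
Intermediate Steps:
b(A, n) = 0 (b(A, n) = 2 - 2 = 0)
Z = -671 (Z = -2 + (-72 - 597) = -2 - 669 = -671)
48377 + Z*b(-5, 5) = 48377 - 671*0 = 48377 + 0 = 48377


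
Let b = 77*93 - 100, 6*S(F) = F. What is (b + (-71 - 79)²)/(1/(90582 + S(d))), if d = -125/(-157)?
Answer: 2522391916009/942 ≈ 2.6777e+9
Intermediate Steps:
d = 125/157 (d = -125*(-1/157) = 125/157 ≈ 0.79618)
S(F) = F/6
b = 7061 (b = 7161 - 100 = 7061)
(b + (-71 - 79)²)/(1/(90582 + S(d))) = (7061 + (-71 - 79)²)/(1/(90582 + (⅙)*(125/157))) = (7061 + (-150)²)/(1/(90582 + 125/942)) = (7061 + 22500)/(1/(85328369/942)) = 29561/(942/85328369) = 29561*(85328369/942) = 2522391916009/942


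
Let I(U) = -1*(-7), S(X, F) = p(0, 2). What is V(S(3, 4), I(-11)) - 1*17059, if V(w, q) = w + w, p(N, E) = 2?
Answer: -17055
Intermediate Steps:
S(X, F) = 2
I(U) = 7
V(w, q) = 2*w
V(S(3, 4), I(-11)) - 1*17059 = 2*2 - 1*17059 = 4 - 17059 = -17055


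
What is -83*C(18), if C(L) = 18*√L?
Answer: -4482*√2 ≈ -6338.5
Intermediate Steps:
-83*C(18) = -1494*√18 = -1494*3*√2 = -4482*√2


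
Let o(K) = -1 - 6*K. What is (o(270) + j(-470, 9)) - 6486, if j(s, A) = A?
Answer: -8098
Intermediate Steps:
(o(270) + j(-470, 9)) - 6486 = ((-1 - 6*270) + 9) - 6486 = ((-1 - 1620) + 9) - 6486 = (-1621 + 9) - 6486 = -1612 - 6486 = -8098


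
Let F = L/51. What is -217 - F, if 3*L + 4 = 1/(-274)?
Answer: -9095977/41922 ≈ -216.97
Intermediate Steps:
L = -1097/822 (L = -4/3 + (1/3)/(-274) = -4/3 + (1/3)*(-1/274) = -4/3 - 1/822 = -1097/822 ≈ -1.3345)
F = -1097/41922 (F = -1097/822/51 = -1097/822*1/51 = -1097/41922 ≈ -0.026168)
-217 - F = -217 - 1*(-1097/41922) = -217 + 1097/41922 = -9095977/41922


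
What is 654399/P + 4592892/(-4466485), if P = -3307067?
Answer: -18111864885279/14770965149495 ≈ -1.2262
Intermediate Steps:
654399/P + 4592892/(-4466485) = 654399/(-3307067) + 4592892/(-4466485) = 654399*(-1/3307067) + 4592892*(-1/4466485) = -654399/3307067 - 4592892/4466485 = -18111864885279/14770965149495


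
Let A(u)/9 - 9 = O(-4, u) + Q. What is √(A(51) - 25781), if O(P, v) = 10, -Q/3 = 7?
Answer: I*√25799 ≈ 160.62*I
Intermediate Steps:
Q = -21 (Q = -3*7 = -21)
A(u) = -18 (A(u) = 81 + 9*(10 - 21) = 81 + 9*(-11) = 81 - 99 = -18)
√(A(51) - 25781) = √(-18 - 25781) = √(-25799) = I*√25799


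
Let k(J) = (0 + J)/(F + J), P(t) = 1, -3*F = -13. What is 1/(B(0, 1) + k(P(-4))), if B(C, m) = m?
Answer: 16/19 ≈ 0.84210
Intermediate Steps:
F = 13/3 (F = -⅓*(-13) = 13/3 ≈ 4.3333)
k(J) = J/(13/3 + J) (k(J) = (0 + J)/(13/3 + J) = J/(13/3 + J))
1/(B(0, 1) + k(P(-4))) = 1/(1 + 3*1/(13 + 3*1)) = 1/(1 + 3*1/(13 + 3)) = 1/(1 + 3*1/16) = 1/(1 + 3*1*(1/16)) = 1/(1 + 3/16) = 1/(19/16) = 16/19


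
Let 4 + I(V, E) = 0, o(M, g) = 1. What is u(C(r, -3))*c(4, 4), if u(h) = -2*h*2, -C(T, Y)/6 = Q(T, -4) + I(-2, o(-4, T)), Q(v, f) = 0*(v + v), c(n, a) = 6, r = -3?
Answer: -576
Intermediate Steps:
Q(v, f) = 0 (Q(v, f) = 0*(2*v) = 0)
I(V, E) = -4 (I(V, E) = -4 + 0 = -4)
C(T, Y) = 24 (C(T, Y) = -6*(0 - 4) = -6*(-4) = 24)
u(h) = -4*h
u(C(r, -3))*c(4, 4) = -4*24*6 = -96*6 = -576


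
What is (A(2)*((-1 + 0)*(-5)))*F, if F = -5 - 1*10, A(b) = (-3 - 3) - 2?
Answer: 600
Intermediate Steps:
A(b) = -8 (A(b) = -6 - 2 = -8)
F = -15 (F = -5 - 10 = -15)
(A(2)*((-1 + 0)*(-5)))*F = -8*(-1 + 0)*(-5)*(-15) = -(-8)*(-5)*(-15) = -8*5*(-15) = -40*(-15) = 600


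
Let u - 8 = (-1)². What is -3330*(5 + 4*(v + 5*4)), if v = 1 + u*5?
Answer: -895770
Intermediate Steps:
u = 9 (u = 8 + (-1)² = 8 + 1 = 9)
v = 46 (v = 1 + 9*5 = 1 + 45 = 46)
-3330*(5 + 4*(v + 5*4)) = -3330*(5 + 4*(46 + 5*4)) = -3330*(5 + 4*(46 + 20)) = -3330*(5 + 4*66) = -3330*(5 + 264) = -3330*269 = -895770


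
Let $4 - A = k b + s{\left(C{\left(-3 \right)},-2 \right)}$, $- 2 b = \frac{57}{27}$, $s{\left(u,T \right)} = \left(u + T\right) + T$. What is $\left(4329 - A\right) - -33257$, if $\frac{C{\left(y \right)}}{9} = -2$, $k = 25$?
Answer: $\frac{675605}{18} \approx 37534.0$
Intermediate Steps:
$C{\left(y \right)} = -18$ ($C{\left(y \right)} = 9 \left(-2\right) = -18$)
$s{\left(u,T \right)} = u + 2 T$ ($s{\left(u,T \right)} = \left(T + u\right) + T = u + 2 T$)
$b = - \frac{19}{18}$ ($b = - \frac{57 \cdot \frac{1}{27}}{2} = \left(- \frac{1}{2}\right) \frac{19}{9} = - \frac{19}{18} \approx -1.0556$)
$A = \frac{943}{18}$ ($A = 4 - \left(25 \left(- \frac{19}{18}\right) + \left(-18 + 2 \left(-2\right)\right)\right) = 4 - \left(- \frac{475}{18} - 22\right) = 4 - - \frac{871}{18} = 4 + \frac{871}{18} = \frac{943}{18} \approx 52.389$)
$\left(4329 - A\right) - -33257 = \left(4329 - \frac{943}{18}\right) - -33257 = \left(4329 - \frac{943}{18}\right) + 33257 = \frac{76979}{18} + 33257 = \frac{675605}{18}$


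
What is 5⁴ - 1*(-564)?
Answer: 1189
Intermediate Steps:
5⁴ - 1*(-564) = 625 + 564 = 1189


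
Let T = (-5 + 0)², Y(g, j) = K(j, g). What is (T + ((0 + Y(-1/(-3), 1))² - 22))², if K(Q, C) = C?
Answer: 784/81 ≈ 9.6790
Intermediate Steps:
Y(g, j) = g
T = 25 (T = (-5)² = 25)
(T + ((0 + Y(-1/(-3), 1))² - 22))² = (25 + ((0 - 1/(-3))² - 22))² = (25 + ((0 - 1*(-⅓))² - 22))² = (25 + ((0 + ⅓)² - 22))² = (25 + ((⅓)² - 22))² = (25 + (⅑ - 22))² = (25 - 197/9)² = (28/9)² = 784/81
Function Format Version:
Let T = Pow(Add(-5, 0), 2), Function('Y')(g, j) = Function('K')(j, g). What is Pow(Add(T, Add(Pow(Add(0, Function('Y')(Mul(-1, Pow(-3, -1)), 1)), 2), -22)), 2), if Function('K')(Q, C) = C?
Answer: Rational(784, 81) ≈ 9.6790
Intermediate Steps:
Function('Y')(g, j) = g
T = 25 (T = Pow(-5, 2) = 25)
Pow(Add(T, Add(Pow(Add(0, Function('Y')(Mul(-1, Pow(-3, -1)), 1)), 2), -22)), 2) = Pow(Add(25, Add(Pow(Add(0, Mul(-1, Pow(-3, -1))), 2), -22)), 2) = Pow(Add(25, Add(Pow(Add(0, Mul(-1, Rational(-1, 3))), 2), -22)), 2) = Pow(Add(25, Add(Pow(Add(0, Rational(1, 3)), 2), -22)), 2) = Pow(Add(25, Add(Pow(Rational(1, 3), 2), -22)), 2) = Pow(Add(25, Add(Rational(1, 9), -22)), 2) = Pow(Add(25, Rational(-197, 9)), 2) = Pow(Rational(28, 9), 2) = Rational(784, 81)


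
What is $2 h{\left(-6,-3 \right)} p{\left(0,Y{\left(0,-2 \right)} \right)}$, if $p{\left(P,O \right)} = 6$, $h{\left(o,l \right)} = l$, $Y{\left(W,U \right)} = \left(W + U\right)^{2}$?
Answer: $-36$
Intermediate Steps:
$Y{\left(W,U \right)} = \left(U + W\right)^{2}$
$2 h{\left(-6,-3 \right)} p{\left(0,Y{\left(0,-2 \right)} \right)} = 2 \left(-3\right) 6 = \left(-6\right) 6 = -36$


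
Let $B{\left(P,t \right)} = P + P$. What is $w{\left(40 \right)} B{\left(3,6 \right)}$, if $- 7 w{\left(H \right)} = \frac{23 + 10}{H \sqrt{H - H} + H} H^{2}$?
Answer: $- \frac{7920}{7} \approx -1131.4$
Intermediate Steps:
$B{\left(P,t \right)} = 2 P$
$w{\left(H \right)} = - \frac{33 H}{7}$ ($w{\left(H \right)} = - \frac{\frac{23 + 10}{H \sqrt{H - H} + H} H^{2}}{7} = - \frac{\frac{33}{H \sqrt{0} + H} H^{2}}{7} = - \frac{\frac{33}{H 0 + H} H^{2}}{7} = - \frac{\frac{33}{0 + H} H^{2}}{7} = - \frac{\frac{33}{H} H^{2}}{7} = - \frac{33 H}{7}$)
$w{\left(40 \right)} B{\left(3,6 \right)} = \left(- \frac{33}{7}\right) 40 \cdot 2 \cdot 3 = \left(- \frac{1320}{7}\right) 6 = - \frac{7920}{7}$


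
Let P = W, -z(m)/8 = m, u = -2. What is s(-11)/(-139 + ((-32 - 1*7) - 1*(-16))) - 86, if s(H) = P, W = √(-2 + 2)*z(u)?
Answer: -86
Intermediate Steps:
z(m) = -8*m
W = 0 (W = √(-2 + 2)*(-8*(-2)) = √0*16 = 0*16 = 0)
P = 0
s(H) = 0
s(-11)/(-139 + ((-32 - 1*7) - 1*(-16))) - 86 = 0/(-139 + ((-32 - 1*7) - 1*(-16))) - 86 = 0/(-139 + ((-32 - 7) + 16)) - 86 = 0/(-139 + (-39 + 16)) - 86 = 0/(-139 - 23) - 86 = 0/(-162) - 86 = -1/162*0 - 86 = 0 - 86 = -86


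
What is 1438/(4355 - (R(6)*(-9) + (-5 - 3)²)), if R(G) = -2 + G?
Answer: 1438/4327 ≈ 0.33233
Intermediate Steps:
1438/(4355 - (R(6)*(-9) + (-5 - 3)²)) = 1438/(4355 - ((-2 + 6)*(-9) + (-5 - 3)²)) = 1438/(4355 - (4*(-9) + (-8)²)) = 1438/(4355 - (-36 + 64)) = 1438/(4355 - 1*28) = 1438/(4355 - 28) = 1438/4327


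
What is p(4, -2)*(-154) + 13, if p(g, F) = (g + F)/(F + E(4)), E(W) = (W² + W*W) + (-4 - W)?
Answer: -1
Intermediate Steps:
E(W) = -4 - W + 2*W² (E(W) = (W² + W²) + (-4 - W) = 2*W² + (-4 - W) = -4 - W + 2*W²)
p(g, F) = (F + g)/(24 + F) (p(g, F) = (g + F)/(F + (-4 - 1*4 + 2*4²)) = (F + g)/(F + (-4 - 4 + 2*16)) = (F + g)/(F + (-4 - 4 + 32)) = (F + g)/(F + 24) = (F + g)/(24 + F))
p(4, -2)*(-154) + 13 = ((-2 + 4)/(24 - 2))*(-154) + 13 = (2/22)*(-154) + 13 = ((1/22)*2)*(-154) + 13 = (1/11)*(-154) + 13 = -14 + 13 = -1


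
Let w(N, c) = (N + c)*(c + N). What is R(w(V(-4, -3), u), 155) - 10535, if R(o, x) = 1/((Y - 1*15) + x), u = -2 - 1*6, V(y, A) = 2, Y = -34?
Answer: -1116709/106 ≈ -10535.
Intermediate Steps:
u = -8 (u = -2 - 6 = -8)
w(N, c) = (N + c)² (w(N, c) = (N + c)*(N + c) = (N + c)²)
R(o, x) = 1/(-49 + x) (R(o, x) = 1/((-34 - 1*15) + x) = 1/((-34 - 15) + x) = 1/(-49 + x))
R(w(V(-4, -3), u), 155) - 10535 = 1/(-49 + 155) - 10535 = 1/106 - 10535 = -1116709/106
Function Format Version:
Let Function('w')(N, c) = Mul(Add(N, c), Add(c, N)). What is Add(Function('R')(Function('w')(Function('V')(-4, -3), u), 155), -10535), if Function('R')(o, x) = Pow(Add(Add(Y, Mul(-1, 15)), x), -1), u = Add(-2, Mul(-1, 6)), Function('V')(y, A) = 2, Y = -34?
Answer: Rational(-1116709, 106) ≈ -10535.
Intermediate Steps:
u = -8 (u = Add(-2, -6) = -8)
Function('w')(N, c) = Pow(Add(N, c), 2) (Function('w')(N, c) = Mul(Add(N, c), Add(N, c)) = Pow(Add(N, c), 2))
Function('R')(o, x) = Pow(Add(-49, x), -1) (Function('R')(o, x) = Pow(Add(Add(-34, Mul(-1, 15)), x), -1) = Pow(Add(Add(-34, -15), x), -1) = Pow(Add(-49, x), -1))
Add(Function('R')(Function('w')(Function('V')(-4, -3), u), 155), -10535) = Add(Pow(Add(-49, 155), -1), -10535) = Add(Pow(106, -1), -10535) = Add(Rational(1, 106), -10535) = Rational(-1116709, 106)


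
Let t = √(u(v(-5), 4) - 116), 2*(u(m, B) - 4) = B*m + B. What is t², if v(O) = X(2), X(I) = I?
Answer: -106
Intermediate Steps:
v(O) = 2
u(m, B) = 4 + B/2 + B*m/2 (u(m, B) = 4 + (B*m + B)/2 = 4 + (B + B*m)/2 = 4 + (B/2 + B*m/2) = 4 + B/2 + B*m/2)
t = I*√106 (t = √((4 + (½)*4 + (½)*4*2) - 116) = √((4 + 2 + 4) - 116) = √(10 - 116) = √(-106) = I*√106 ≈ 10.296*I)
t² = (I*√106)² = -106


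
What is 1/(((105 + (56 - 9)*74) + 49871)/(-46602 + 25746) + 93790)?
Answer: 3476/326005131 ≈ 1.0662e-5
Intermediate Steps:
1/(((105 + (56 - 9)*74) + 49871)/(-46602 + 25746) + 93790) = 1/(((105 + 47*74) + 49871)/(-20856) + 93790) = 1/(((105 + 3478) + 49871)*(-1/20856) + 93790) = 1/((3583 + 49871)*(-1/20856) + 93790) = 1/(53454*(-1/20856) + 93790) = 1/(-8909/3476 + 93790) = 1/(326005131/3476) = 3476/326005131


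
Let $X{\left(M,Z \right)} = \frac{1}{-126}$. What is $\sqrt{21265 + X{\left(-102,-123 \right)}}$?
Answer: $\frac{\sqrt{37511446}}{42} \approx 145.83$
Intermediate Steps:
$X{\left(M,Z \right)} = - \frac{1}{126}$
$\sqrt{21265 + X{\left(-102,-123 \right)}} = \sqrt{21265 - \frac{1}{126}} = \sqrt{\frac{2679389}{126}} = \frac{\sqrt{37511446}}{42}$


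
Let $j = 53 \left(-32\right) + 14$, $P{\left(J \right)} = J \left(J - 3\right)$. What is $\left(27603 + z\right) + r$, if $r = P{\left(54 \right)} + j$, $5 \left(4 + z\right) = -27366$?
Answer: $\frac{115989}{5} \approx 23198.0$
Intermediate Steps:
$z = - \frac{27386}{5}$ ($z = -4 + \frac{1}{5} \left(-27366\right) = -4 - \frac{27366}{5} = - \frac{27386}{5} \approx -5477.2$)
$P{\left(J \right)} = J \left(-3 + J\right)$
$j = -1682$ ($j = -1696 + 14 = -1682$)
$r = 1072$ ($r = 54 \left(-3 + 54\right) - 1682 = 54 \cdot 51 - 1682 = 2754 - 1682 = 1072$)
$\left(27603 + z\right) + r = \left(27603 - \frac{27386}{5}\right) + 1072 = \frac{110629}{5} + 1072 = \frac{115989}{5}$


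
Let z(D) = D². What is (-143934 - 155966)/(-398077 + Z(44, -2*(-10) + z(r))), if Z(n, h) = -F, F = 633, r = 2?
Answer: 29990/39871 ≈ 0.75218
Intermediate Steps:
Z(n, h) = -633 (Z(n, h) = -1*633 = -633)
(-143934 - 155966)/(-398077 + Z(44, -2*(-10) + z(r))) = (-143934 - 155966)/(-398077 - 633) = -299900/(-398710) = -299900*(-1/398710) = 29990/39871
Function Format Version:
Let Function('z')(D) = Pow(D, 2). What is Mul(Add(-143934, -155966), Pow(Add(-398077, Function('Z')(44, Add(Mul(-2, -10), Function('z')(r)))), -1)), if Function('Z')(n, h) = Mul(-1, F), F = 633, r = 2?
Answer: Rational(29990, 39871) ≈ 0.75218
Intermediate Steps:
Function('Z')(n, h) = -633 (Function('Z')(n, h) = Mul(-1, 633) = -633)
Mul(Add(-143934, -155966), Pow(Add(-398077, Function('Z')(44, Add(Mul(-2, -10), Function('z')(r)))), -1)) = Mul(Add(-143934, -155966), Pow(Add(-398077, -633), -1)) = Mul(-299900, Pow(-398710, -1)) = Mul(-299900, Rational(-1, 398710)) = Rational(29990, 39871)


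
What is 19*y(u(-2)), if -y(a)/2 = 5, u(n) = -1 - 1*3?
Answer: -190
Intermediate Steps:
u(n) = -4 (u(n) = -1 - 3 = -4)
y(a) = -10 (y(a) = -2*5 = -10)
19*y(u(-2)) = 19*(-10) = -190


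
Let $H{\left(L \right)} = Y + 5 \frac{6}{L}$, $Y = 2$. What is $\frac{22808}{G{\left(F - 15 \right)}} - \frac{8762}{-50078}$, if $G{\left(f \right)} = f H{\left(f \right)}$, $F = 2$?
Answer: $\frac{142776759}{25039} \approx 5702.2$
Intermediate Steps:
$H{\left(L \right)} = 2 + \frac{30}{L}$ ($H{\left(L \right)} = 2 + 5 \frac{6}{L} = 2 + \frac{30}{L}$)
$G{\left(f \right)} = f \left(2 + \frac{30}{f}\right)$
$\frac{22808}{G{\left(F - 15 \right)}} - \frac{8762}{-50078} = \frac{22808}{30 + 2 \left(2 - 15\right)} - \frac{8762}{-50078} = \frac{22808}{30 + 2 \left(2 - 15\right)} - - \frac{4381}{25039} = \frac{22808}{30 + 2 \left(-13\right)} + \frac{4381}{25039} = \frac{22808}{30 - 26} + \frac{4381}{25039} = \frac{22808}{4} + \frac{4381}{25039} = 22808 \cdot \frac{1}{4} + \frac{4381}{25039} = 5702 + \frac{4381}{25039} = \frac{142776759}{25039}$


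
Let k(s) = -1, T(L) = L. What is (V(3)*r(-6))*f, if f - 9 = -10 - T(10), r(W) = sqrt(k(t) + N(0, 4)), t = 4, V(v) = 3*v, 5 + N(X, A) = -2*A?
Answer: -99*I*sqrt(14) ≈ -370.42*I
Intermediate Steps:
N(X, A) = -5 - 2*A
r(W) = I*sqrt(14) (r(W) = sqrt(-1 + (-5 - 2*4)) = sqrt(-1 + (-5 - 8)) = sqrt(-1 - 13) = sqrt(-14) = I*sqrt(14))
f = -11 (f = 9 + (-10 - 1*10) = 9 + (-10 - 10) = 9 - 20 = -11)
(V(3)*r(-6))*f = ((3*3)*(I*sqrt(14)))*(-11) = (9*(I*sqrt(14)))*(-11) = (9*I*sqrt(14))*(-11) = -99*I*sqrt(14)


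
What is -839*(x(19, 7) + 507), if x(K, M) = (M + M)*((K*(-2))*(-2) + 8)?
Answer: -1412037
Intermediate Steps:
x(K, M) = 2*M*(8 + 4*K) (x(K, M) = (2*M)*(-2*K*(-2) + 8) = (2*M)*(4*K + 8) = (2*M)*(8 + 4*K) = 2*M*(8 + 4*K))
-839*(x(19, 7) + 507) = -839*(8*7*(2 + 19) + 507) = -839*(8*7*21 + 507) = -839*(1176 + 507) = -839*1683 = -1412037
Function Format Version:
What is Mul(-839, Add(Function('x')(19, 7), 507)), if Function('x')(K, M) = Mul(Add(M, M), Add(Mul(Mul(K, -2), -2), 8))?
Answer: -1412037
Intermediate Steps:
Function('x')(K, M) = Mul(2, M, Add(8, Mul(4, K))) (Function('x')(K, M) = Mul(Mul(2, M), Add(Mul(Mul(-2, K), -2), 8)) = Mul(Mul(2, M), Add(Mul(4, K), 8)) = Mul(Mul(2, M), Add(8, Mul(4, K))) = Mul(2, M, Add(8, Mul(4, K))))
Mul(-839, Add(Function('x')(19, 7), 507)) = Mul(-839, Add(Mul(8, 7, Add(2, 19)), 507)) = Mul(-839, Add(Mul(8, 7, 21), 507)) = Mul(-839, Add(1176, 507)) = Mul(-839, 1683) = -1412037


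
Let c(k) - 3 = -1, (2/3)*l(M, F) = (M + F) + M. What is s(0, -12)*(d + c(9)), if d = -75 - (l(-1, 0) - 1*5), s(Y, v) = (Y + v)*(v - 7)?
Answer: -14820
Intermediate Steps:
l(M, F) = 3*M + 3*F/2 (l(M, F) = 3*((M + F) + M)/2 = 3*((F + M) + M)/2 = 3*(F + 2*M)/2 = 3*M + 3*F/2)
c(k) = 2 (c(k) = 3 - 1 = 2)
s(Y, v) = (-7 + v)*(Y + v) (s(Y, v) = (Y + v)*(-7 + v) = (-7 + v)*(Y + v))
d = -67 (d = -75 - ((3*(-1) + (3/2)*0) - 1*5) = -75 - ((-3 + 0) - 5) = -75 - (-3 - 5) = -75 - 1*(-8) = -75 + 8 = -67)
s(0, -12)*(d + c(9)) = ((-12)² - 7*0 - 7*(-12) + 0*(-12))*(-67 + 2) = (144 + 0 + 84 + 0)*(-65) = 228*(-65) = -14820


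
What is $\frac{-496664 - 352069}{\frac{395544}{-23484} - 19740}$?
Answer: $\frac{1660970481}{38664142} \approx 42.959$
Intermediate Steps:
$\frac{-496664 - 352069}{\frac{395544}{-23484} - 19740} = - \frac{848733}{395544 \left(- \frac{1}{23484}\right) - 19740} = - \frac{848733}{- \frac{32962}{1957} - 19740} = - \frac{848733}{- \frac{38664142}{1957}} = \left(-848733\right) \left(- \frac{1957}{38664142}\right) = \frac{1660970481}{38664142}$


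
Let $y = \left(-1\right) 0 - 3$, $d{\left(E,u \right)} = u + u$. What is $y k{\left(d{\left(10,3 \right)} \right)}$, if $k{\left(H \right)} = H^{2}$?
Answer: $-108$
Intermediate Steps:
$d{\left(E,u \right)} = 2 u$
$y = -3$ ($y = 0 - 3 = -3$)
$y k{\left(d{\left(10,3 \right)} \right)} = - 3 \left(2 \cdot 3\right)^{2} = - 3 \cdot 6^{2} = \left(-3\right) 36 = -108$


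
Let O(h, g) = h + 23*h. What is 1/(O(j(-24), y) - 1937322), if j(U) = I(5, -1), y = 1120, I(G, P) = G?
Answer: -1/1937202 ≈ -5.1621e-7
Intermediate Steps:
j(U) = 5
O(h, g) = 24*h
1/(O(j(-24), y) - 1937322) = 1/(24*5 - 1937322) = 1/(120 - 1937322) = 1/(-1937202) = -1/1937202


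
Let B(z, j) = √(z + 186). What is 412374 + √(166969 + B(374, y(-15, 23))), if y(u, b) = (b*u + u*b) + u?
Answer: 412374 + √(166969 + 4*√35) ≈ 4.1278e+5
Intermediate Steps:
y(u, b) = u + 2*b*u (y(u, b) = (b*u + b*u) + u = 2*b*u + u = u + 2*b*u)
B(z, j) = √(186 + z)
412374 + √(166969 + B(374, y(-15, 23))) = 412374 + √(166969 + √(186 + 374)) = 412374 + √(166969 + √560) = 412374 + √(166969 + 4*√35)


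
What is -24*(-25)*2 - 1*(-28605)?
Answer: 29805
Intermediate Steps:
-24*(-25)*2 - 1*(-28605) = 600*2 + 28605 = 1200 + 28605 = 29805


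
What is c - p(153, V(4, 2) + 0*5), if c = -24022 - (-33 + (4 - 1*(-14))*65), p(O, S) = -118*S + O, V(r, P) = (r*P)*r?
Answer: -21536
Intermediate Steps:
V(r, P) = P*r**2 (V(r, P) = (P*r)*r = P*r**2)
p(O, S) = O - 118*S
c = -25159 (c = -24022 - (-33 + (4 + 14)*65) = -24022 - (-33 + 18*65) = -24022 - (-33 + 1170) = -24022 - 1*1137 = -24022 - 1137 = -25159)
c - p(153, V(4, 2) + 0*5) = -25159 - (153 - 118*(2*4**2 + 0*5)) = -25159 - (153 - 118*(2*16 + 0)) = -25159 - (153 - 118*(32 + 0)) = -25159 - (153 - 118*32) = -25159 - (153 - 3776) = -25159 - 1*(-3623) = -25159 + 3623 = -21536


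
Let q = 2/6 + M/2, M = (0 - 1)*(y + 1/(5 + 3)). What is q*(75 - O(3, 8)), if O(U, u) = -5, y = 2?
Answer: -175/3 ≈ -58.333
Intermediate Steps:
M = -17/8 (M = (0 - 1)*(2 + 1/(5 + 3)) = -(2 + 1/8) = -(2 + ⅛) = -1*17/8 = -17/8 ≈ -2.1250)
q = -35/48 (q = 2/6 - 17/8/2 = 2*(⅙) - 17/8*½ = ⅓ - 17/16 = -35/48 ≈ -0.72917)
q*(75 - O(3, 8)) = -35*(75 - 1*(-5))/48 = -35*(75 + 5)/48 = -35/48*80 = -175/3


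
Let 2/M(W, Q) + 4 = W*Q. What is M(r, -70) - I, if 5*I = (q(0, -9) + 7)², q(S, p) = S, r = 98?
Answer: -168173/17160 ≈ -9.8003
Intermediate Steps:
I = 49/5 (I = (0 + 7)²/5 = (⅕)*7² = (⅕)*49 = 49/5 ≈ 9.8000)
M(W, Q) = 2/(-4 + Q*W) (M(W, Q) = 2/(-4 + W*Q) = 2/(-4 + Q*W))
M(r, -70) - I = 2/(-4 - 70*98) - 1*49/5 = 2/(-4 - 6860) - 49/5 = 2/(-6864) - 49/5 = 2*(-1/6864) - 49/5 = -1/3432 - 49/5 = -168173/17160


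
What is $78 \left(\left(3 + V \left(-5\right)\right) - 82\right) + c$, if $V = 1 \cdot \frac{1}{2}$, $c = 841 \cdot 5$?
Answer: $-2152$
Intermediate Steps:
$c = 4205$
$V = \frac{1}{2}$ ($V = 1 \cdot \frac{1}{2} = \frac{1}{2} \approx 0.5$)
$78 \left(\left(3 + V \left(-5\right)\right) - 82\right) + c = 78 \left(\left(3 + \frac{1}{2} \left(-5\right)\right) - 82\right) + 4205 = 78 \left(\left(3 - \frac{5}{2}\right) - 82\right) + 4205 = 78 \left(\frac{1}{2} - 82\right) + 4205 = 78 \left(- \frac{163}{2}\right) + 4205 = -6357 + 4205 = -2152$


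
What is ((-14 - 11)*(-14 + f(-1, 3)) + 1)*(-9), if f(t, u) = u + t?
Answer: -2709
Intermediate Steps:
f(t, u) = t + u
((-14 - 11)*(-14 + f(-1, 3)) + 1)*(-9) = ((-14 - 11)*(-14 + (-1 + 3)) + 1)*(-9) = (-25*(-14 + 2) + 1)*(-9) = (-25*(-12) + 1)*(-9) = (300 + 1)*(-9) = 301*(-9) = -2709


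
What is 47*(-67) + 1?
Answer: -3148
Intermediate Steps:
47*(-67) + 1 = -3149 + 1 = -3148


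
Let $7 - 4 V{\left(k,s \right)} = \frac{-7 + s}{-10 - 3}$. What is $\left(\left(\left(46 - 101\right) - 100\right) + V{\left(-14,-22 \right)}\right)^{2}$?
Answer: $\frac{15992001}{676} \approx 23657.0$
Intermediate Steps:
$V{\left(k,s \right)} = \frac{21}{13} + \frac{s}{52}$ ($V{\left(k,s \right)} = \frac{7}{4} - \frac{\left(-7 + s\right) \frac{1}{-10 - 3}}{4} = \frac{7}{4} - \frac{\left(-7 + s\right) \frac{1}{-13}}{4} = \frac{7}{4} - \frac{\left(-7 + s\right) \left(- \frac{1}{13}\right)}{4} = \frac{7}{4} - \frac{\frac{7}{13} - \frac{s}{13}}{4} = \frac{7}{4} + \left(- \frac{7}{52} + \frac{s}{52}\right) = \frac{21}{13} + \frac{s}{52}$)
$\left(\left(\left(46 - 101\right) - 100\right) + V{\left(-14,-22 \right)}\right)^{2} = \left(\left(\left(46 - 101\right) - 100\right) + \left(\frac{21}{13} + \frac{1}{52} \left(-22\right)\right)\right)^{2} = \left(\left(-55 - 100\right) + \left(\frac{21}{13} - \frac{11}{26}\right)\right)^{2} = \left(-155 + \frac{31}{26}\right)^{2} = \left(- \frac{3999}{26}\right)^{2} = \frac{15992001}{676}$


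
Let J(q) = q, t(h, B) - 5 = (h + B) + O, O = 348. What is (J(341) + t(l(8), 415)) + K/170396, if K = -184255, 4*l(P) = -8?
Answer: 188444117/170396 ≈ 1105.9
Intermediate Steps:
l(P) = -2 (l(P) = (¼)*(-8) = -2)
t(h, B) = 353 + B + h (t(h, B) = 5 + ((h + B) + 348) = 5 + ((B + h) + 348) = 5 + (348 + B + h) = 353 + B + h)
(J(341) + t(l(8), 415)) + K/170396 = (341 + (353 + 415 - 2)) - 184255/170396 = (341 + 766) - 184255*1/170396 = 1107 - 184255/170396 = 188444117/170396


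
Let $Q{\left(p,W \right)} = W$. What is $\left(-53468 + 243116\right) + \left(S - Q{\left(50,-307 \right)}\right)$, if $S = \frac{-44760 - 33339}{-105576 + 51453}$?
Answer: $\frac{3427004188}{18041} \approx 1.8996 \cdot 10^{5}$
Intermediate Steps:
$S = \frac{26033}{18041}$ ($S = - \frac{78099}{-54123} = \left(-78099\right) \left(- \frac{1}{54123}\right) = \frac{26033}{18041} \approx 1.443$)
$\left(-53468 + 243116\right) + \left(S - Q{\left(50,-307 \right)}\right) = \left(-53468 + 243116\right) + \left(\frac{26033}{18041} - -307\right) = 189648 + \left(\frac{26033}{18041} + 307\right) = 189648 + \frac{5564620}{18041} = \frac{3427004188}{18041}$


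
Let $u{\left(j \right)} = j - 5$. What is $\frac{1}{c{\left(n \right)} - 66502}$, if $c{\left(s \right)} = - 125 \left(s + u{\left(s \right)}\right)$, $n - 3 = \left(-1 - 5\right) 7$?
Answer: $- \frac{1}{56127} \approx -1.7817 \cdot 10^{-5}$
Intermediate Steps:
$u{\left(j \right)} = -5 + j$ ($u{\left(j \right)} = j - 5 = -5 + j$)
$n = -39$ ($n = 3 + \left(-1 - 5\right) 7 = 3 - 42 = -39$)
$c{\left(s \right)} = 625 - 250 s$ ($c{\left(s \right)} = - 125 \left(s + \left(-5 + s\right)\right) = - 125 \left(-5 + 2 s\right) = 625 - 250 s$)
$\frac{1}{c{\left(n \right)} - 66502} = \frac{1}{\left(625 - -9750\right) - 66502} = \frac{1}{\left(625 + 9750\right) - 66502} = \frac{1}{10375 - 66502} = \frac{1}{-56127} = - \frac{1}{56127}$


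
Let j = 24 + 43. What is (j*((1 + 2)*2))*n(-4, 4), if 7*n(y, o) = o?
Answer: 1608/7 ≈ 229.71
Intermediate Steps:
n(y, o) = o/7
j = 67
(j*((1 + 2)*2))*n(-4, 4) = (67*((1 + 2)*2))*((⅐)*4) = (67*(3*2))*(4/7) = (67*6)*(4/7) = 402*(4/7) = 1608/7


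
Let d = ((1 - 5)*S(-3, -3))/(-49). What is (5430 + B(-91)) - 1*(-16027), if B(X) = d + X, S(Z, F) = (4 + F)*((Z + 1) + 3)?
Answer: 1046938/49 ≈ 21366.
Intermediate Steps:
S(Z, F) = (4 + F)*(4 + Z) (S(Z, F) = (4 + F)*((1 + Z) + 3) = (4 + F)*(4 + Z))
d = 4/49 (d = ((1 - 5)*(16 + 4*(-3) + 4*(-3) - 3*(-3)))/(-49) = -4*(16 - 12 - 12 + 9)*(-1/49) = -4*1*(-1/49) = -4*(-1/49) = 4/49 ≈ 0.081633)
B(X) = 4/49 + X
(5430 + B(-91)) - 1*(-16027) = (5430 + (4/49 - 91)) - 1*(-16027) = (5430 - 4455/49) + 16027 = 261615/49 + 16027 = 1046938/49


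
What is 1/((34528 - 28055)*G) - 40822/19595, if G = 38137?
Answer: -10077351598827/4837237395595 ≈ -2.0833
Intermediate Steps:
1/((34528 - 28055)*G) - 40822/19595 = 1/((34528 - 28055)*38137) - 40822/19595 = (1/38137)/6473 - 40822*1/19595 = (1/6473)*(1/38137) - 40822/19595 = 1/246860801 - 40822/19595 = -10077351598827/4837237395595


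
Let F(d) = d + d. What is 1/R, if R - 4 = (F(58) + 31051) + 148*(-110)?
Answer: 1/14891 ≈ 6.7155e-5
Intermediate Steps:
F(d) = 2*d
R = 14891 (R = 4 + ((2*58 + 31051) + 148*(-110)) = 4 + ((116 + 31051) - 16280) = 4 + (31167 - 16280) = 4 + 14887 = 14891)
1/R = 1/14891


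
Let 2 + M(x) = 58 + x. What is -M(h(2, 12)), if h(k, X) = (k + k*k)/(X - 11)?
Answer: -62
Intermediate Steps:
h(k, X) = (k + k²)/(-11 + X)
M(x) = 56 + x (M(x) = -2 + (58 + x) = 56 + x)
-M(h(2, 12)) = -(56 + 2*(1 + 2)/(-11 + 12)) = -(56 + 2*3/1) = -(56 + 2*1*3) = -(56 + 6) = -1*62 = -62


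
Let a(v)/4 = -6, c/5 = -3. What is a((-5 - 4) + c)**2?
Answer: 576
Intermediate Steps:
c = -15 (c = 5*(-3) = -15)
a(v) = -24 (a(v) = 4*(-6) = -24)
a((-5 - 4) + c)**2 = (-24)**2 = 576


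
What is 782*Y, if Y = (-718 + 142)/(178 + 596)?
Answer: -25024/43 ≈ -581.95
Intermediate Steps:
Y = -32/43 (Y = -576/774 = -576*1/774 = -32/43 ≈ -0.74419)
782*Y = 782*(-32/43) = -25024/43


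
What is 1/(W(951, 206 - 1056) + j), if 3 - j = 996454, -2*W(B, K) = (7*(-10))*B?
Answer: -1/963166 ≈ -1.0382e-6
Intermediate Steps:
W(B, K) = 35*B (W(B, K) = -7*(-10)*B/2 = -(-35)*B = 35*B)
j = -996451 (j = 3 - 1*996454 = 3 - 996454 = -996451)
1/(W(951, 206 - 1056) + j) = 1/(35*951 - 996451) = 1/(33285 - 996451) = 1/(-963166) = -1/963166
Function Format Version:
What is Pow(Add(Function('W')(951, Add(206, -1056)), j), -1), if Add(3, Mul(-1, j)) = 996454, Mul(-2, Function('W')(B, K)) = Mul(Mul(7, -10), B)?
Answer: Rational(-1, 963166) ≈ -1.0382e-6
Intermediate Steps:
Function('W')(B, K) = Mul(35, B) (Function('W')(B, K) = Mul(Rational(-1, 2), Mul(Mul(7, -10), B)) = Mul(Rational(-1, 2), Mul(-70, B)) = Mul(35, B))
j = -996451 (j = Add(3, Mul(-1, 996454)) = Add(3, -996454) = -996451)
Pow(Add(Function('W')(951, Add(206, -1056)), j), -1) = Pow(Add(Mul(35, 951), -996451), -1) = Pow(Add(33285, -996451), -1) = Pow(-963166, -1) = Rational(-1, 963166)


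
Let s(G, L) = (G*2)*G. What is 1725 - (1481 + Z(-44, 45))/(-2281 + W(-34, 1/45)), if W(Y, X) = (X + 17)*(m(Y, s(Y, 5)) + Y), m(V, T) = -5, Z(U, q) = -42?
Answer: 76220010/44173 ≈ 1725.5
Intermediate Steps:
s(G, L) = 2*G**2 (s(G, L) = (2*G)*G = 2*G**2)
W(Y, X) = (-5 + Y)*(17 + X) (W(Y, X) = (X + 17)*(-5 + Y) = (17 + X)*(-5 + Y) = (-5 + Y)*(17 + X))
1725 - (1481 + Z(-44, 45))/(-2281 + W(-34, 1/45)) = 1725 - (1481 - 42)/(-2281 + (-85 - 5/45 + 17*(-34) - 34/45)) = 1725 - 1439/(-2281 + (-85 - 5*1/45 - 578 + (1/45)*(-34))) = 1725 - 1439/(-2281 + (-85 - 1/9 - 578 - 34/45)) = 1725 - 1439/(-2281 - 9958/15) = 1725 - 1439/(-44173/15) = 1725 - 1439*(-15)/44173 = 1725 - 1*(-21585/44173) = 1725 + 21585/44173 = 76220010/44173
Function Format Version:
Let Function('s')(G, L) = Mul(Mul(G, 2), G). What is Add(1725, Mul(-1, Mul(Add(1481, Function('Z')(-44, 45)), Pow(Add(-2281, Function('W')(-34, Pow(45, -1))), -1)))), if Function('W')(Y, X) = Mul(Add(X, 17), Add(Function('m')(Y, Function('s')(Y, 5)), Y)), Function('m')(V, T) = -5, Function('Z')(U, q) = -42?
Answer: Rational(76220010, 44173) ≈ 1725.5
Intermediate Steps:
Function('s')(G, L) = Mul(2, Pow(G, 2)) (Function('s')(G, L) = Mul(Mul(2, G), G) = Mul(2, Pow(G, 2)))
Function('W')(Y, X) = Mul(Add(-5, Y), Add(17, X)) (Function('W')(Y, X) = Mul(Add(X, 17), Add(-5, Y)) = Mul(Add(17, X), Add(-5, Y)) = Mul(Add(-5, Y), Add(17, X)))
Add(1725, Mul(-1, Mul(Add(1481, Function('Z')(-44, 45)), Pow(Add(-2281, Function('W')(-34, Pow(45, -1))), -1)))) = Add(1725, Mul(-1, Mul(Add(1481, -42), Pow(Add(-2281, Add(-85, Mul(-5, Pow(45, -1)), Mul(17, -34), Mul(Pow(45, -1), -34))), -1)))) = Add(1725, Mul(-1, Mul(1439, Pow(Add(-2281, Add(-85, Mul(-5, Rational(1, 45)), -578, Mul(Rational(1, 45), -34))), -1)))) = Add(1725, Mul(-1, Mul(1439, Pow(Add(-2281, Add(-85, Rational(-1, 9), -578, Rational(-34, 45))), -1)))) = Add(1725, Mul(-1, Mul(1439, Pow(Add(-2281, Rational(-9958, 15)), -1)))) = Add(1725, Mul(-1, Mul(1439, Pow(Rational(-44173, 15), -1)))) = Add(1725, Mul(-1, Mul(1439, Rational(-15, 44173)))) = Add(1725, Mul(-1, Rational(-21585, 44173))) = Add(1725, Rational(21585, 44173)) = Rational(76220010, 44173)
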